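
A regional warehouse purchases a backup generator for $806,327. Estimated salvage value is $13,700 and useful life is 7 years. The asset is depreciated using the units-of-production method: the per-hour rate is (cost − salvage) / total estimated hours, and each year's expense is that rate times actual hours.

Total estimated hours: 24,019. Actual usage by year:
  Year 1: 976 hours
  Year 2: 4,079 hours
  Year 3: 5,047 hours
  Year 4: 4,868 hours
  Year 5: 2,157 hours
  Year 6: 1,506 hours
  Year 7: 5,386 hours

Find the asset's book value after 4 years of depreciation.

Depreciable base = $806,327 − $13,700 = $792,627.
Rate = $792,627 / 24,019 hours = $33 per hour.
Year 1: 976 × $33 = $32,208. Book value $774,119.
Year 2: 4,079 × $33 = $134,607. Book value $639,512.
Year 3: 5,047 × $33 = $166,551. Book value $472,961.
Year 4: 4,868 × $33 = $160,644. Book value $312,317.

$312,317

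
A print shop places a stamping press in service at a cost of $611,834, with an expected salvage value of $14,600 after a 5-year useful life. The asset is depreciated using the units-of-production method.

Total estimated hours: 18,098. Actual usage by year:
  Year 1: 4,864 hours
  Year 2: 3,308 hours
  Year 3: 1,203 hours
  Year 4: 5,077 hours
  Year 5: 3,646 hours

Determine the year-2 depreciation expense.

Depreciable base = $611,834 − $14,600 = $597,234.
Rate = $597,234 / 18,098 hours = $33 per hour.
Year 1: 4,864 × $33 = $160,512. Book value $451,322.
Year 2: 3,308 × $33 = $109,164. Book value $342,158.

$109,164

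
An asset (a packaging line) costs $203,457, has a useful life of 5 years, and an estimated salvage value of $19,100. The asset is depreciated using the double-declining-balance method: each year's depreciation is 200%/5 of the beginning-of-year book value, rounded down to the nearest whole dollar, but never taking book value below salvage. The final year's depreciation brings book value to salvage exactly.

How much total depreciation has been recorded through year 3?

$159,510

Depreciable base = $203,457 − $19,100 = $184,357.
Year 1: ⌊$203,457 × 200%/5⌋ = $81,382. Book value $122,075.
Year 2: ⌊$122,075 × 200%/5⌋ = $48,830. Book value $73,245.
Year 3: ⌊$73,245 × 200%/5⌋ = $29,298. Book value $43,947.
Accumulated through year 3 = $203,457 − $43,947 = $159,510.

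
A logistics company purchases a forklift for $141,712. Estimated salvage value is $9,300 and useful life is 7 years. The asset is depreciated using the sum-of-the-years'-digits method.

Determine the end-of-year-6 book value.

$14,029

Depreciable base = $141,712 − $9,300 = $132,412.
Sum of the years' digits = 7+6+5+4+3+2+1 = 28.
Year 1: $132,412 × 7/28 = $33,103. Book value $108,609.
Year 2: $132,412 × 6/28 = $28,374. Book value $80,235.
Year 3: $132,412 × 5/28 = $23,645. Book value $56,590.
Year 4: $132,412 × 4/28 = $18,916. Book value $37,674.
Year 5: $132,412 × 3/28 = $14,187. Book value $23,487.
Year 6: $132,412 × 2/28 = $9,458. Book value $14,029.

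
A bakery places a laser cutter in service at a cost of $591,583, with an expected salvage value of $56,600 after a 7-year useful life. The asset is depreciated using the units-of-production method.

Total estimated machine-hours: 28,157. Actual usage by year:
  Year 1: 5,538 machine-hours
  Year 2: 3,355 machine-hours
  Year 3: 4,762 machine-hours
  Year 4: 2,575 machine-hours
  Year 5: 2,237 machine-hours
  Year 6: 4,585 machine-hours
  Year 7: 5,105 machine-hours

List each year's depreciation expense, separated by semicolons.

$105,222; $63,745; $90,478; $48,925; $42,503; $87,115; $96,995

Depreciable base = $591,583 − $56,600 = $534,983.
Rate = $534,983 / 28,157 machine-hours = $19 per machine-hour.
Year 1: 5,538 × $19 = $105,222. Book value $486,361.
Year 2: 3,355 × $19 = $63,745. Book value $422,616.
Year 3: 4,762 × $19 = $90,478. Book value $332,138.
Year 4: 2,575 × $19 = $48,925. Book value $283,213.
Year 5: 2,237 × $19 = $42,503. Book value $240,710.
Year 6: 4,585 × $19 = $87,115. Book value $153,595.
Year 7: 5,105 × $19 = $96,995. Book value $56,600.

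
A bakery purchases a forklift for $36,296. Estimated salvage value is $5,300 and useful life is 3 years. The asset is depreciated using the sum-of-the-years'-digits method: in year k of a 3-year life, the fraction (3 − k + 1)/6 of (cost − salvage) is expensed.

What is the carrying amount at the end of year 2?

$10,466

Depreciable base = $36,296 − $5,300 = $30,996.
Sum of the years' digits = 3+2+1 = 6.
Year 1: $30,996 × 3/6 = $15,498. Book value $20,798.
Year 2: $30,996 × 2/6 = $10,332. Book value $10,466.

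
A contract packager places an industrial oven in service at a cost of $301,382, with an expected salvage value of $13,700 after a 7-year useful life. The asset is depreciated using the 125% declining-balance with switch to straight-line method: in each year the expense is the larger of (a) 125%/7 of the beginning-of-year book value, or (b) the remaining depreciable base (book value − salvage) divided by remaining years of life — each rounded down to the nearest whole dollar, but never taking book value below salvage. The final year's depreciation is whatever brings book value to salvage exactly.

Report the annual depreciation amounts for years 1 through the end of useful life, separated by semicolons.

Depreciable base = $301,382 − $13,700 = $287,682.
Year 1: DB = ⌊$301,382 × 125%/7⌋ = $53,818; SL = ⌊$287,682/7⌋ = $41,097 → take DB $53,818. Book value $247,564.
Year 2: DB = ⌊$247,564 × 125%/7⌋ = $44,207; SL = ⌊$233,864/6⌋ = $38,977 → take DB $44,207. Book value $203,357.
Year 3: DB = ⌊$203,357 × 125%/7⌋ = $36,313; SL = ⌊$189,657/5⌋ = $37,931 → take SL $37,931. Book value $165,426.
Year 4: DB = ⌊$165,426 × 125%/7⌋ = $29,540; SL = ⌊$151,726/4⌋ = $37,931 → take SL $37,931. Book value $127,495.
Year 5: DB = ⌊$127,495 × 125%/7⌋ = $22,766; SL = ⌊$113,795/3⌋ = $37,931 → take SL $37,931. Book value $89,564.
Year 6: DB = ⌊$89,564 × 125%/7⌋ = $15,993; SL = ⌊$75,864/2⌋ = $37,932 → take SL $37,932. Book value $51,632.
Year 7 (final): $51,632 − $13,700 = $37,932. Book value $13,700.

$53,818; $44,207; $37,931; $37,931; $37,931; $37,932; $37,932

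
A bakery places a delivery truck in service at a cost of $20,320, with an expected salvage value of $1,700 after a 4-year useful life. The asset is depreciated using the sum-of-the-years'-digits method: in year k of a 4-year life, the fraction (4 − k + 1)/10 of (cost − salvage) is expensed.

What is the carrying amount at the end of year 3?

Depreciable base = $20,320 − $1,700 = $18,620.
Sum of the years' digits = 4+3+2+1 = 10.
Year 1: $18,620 × 4/10 = $7,448. Book value $12,872.
Year 2: $18,620 × 3/10 = $5,586. Book value $7,286.
Year 3: $18,620 × 2/10 = $3,724. Book value $3,562.

$3,562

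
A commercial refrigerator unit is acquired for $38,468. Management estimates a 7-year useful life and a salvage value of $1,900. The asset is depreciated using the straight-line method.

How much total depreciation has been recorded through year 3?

$15,672

Depreciable base = $38,468 − $1,900 = $36,568.
Annual expense = $36,568 / 7 = $5,224.
End of year 1: book value $33,244.
End of year 2: book value $28,020.
End of year 3: book value $22,796.
Accumulated through year 3 = $38,468 − $22,796 = $15,672.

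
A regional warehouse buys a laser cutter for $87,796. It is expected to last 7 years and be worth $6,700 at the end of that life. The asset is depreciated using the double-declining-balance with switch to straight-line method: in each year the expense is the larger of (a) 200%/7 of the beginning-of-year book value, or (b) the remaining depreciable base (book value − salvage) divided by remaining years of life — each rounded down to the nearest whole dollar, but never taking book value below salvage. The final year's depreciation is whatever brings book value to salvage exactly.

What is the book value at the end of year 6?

$11,513

Depreciable base = $87,796 − $6,700 = $81,096.
Year 1: DB = ⌊$87,796 × 200%/7⌋ = $25,084; SL = ⌊$81,096/7⌋ = $11,585 → take DB $25,084. Book value $62,712.
Year 2: DB = ⌊$62,712 × 200%/7⌋ = $17,917; SL = ⌊$56,012/6⌋ = $9,335 → take DB $17,917. Book value $44,795.
Year 3: DB = ⌊$44,795 × 200%/7⌋ = $12,798; SL = ⌊$38,095/5⌋ = $7,619 → take DB $12,798. Book value $31,997.
Year 4: DB = ⌊$31,997 × 200%/7⌋ = $9,142; SL = ⌊$25,297/4⌋ = $6,324 → take DB $9,142. Book value $22,855.
Year 5: DB = ⌊$22,855 × 200%/7⌋ = $6,530; SL = ⌊$16,155/3⌋ = $5,385 → take DB $6,530. Book value $16,325.
Year 6: DB = ⌊$16,325 × 200%/7⌋ = $4,664; SL = ⌊$9,625/2⌋ = $4,812 → take SL $4,812. Book value $11,513.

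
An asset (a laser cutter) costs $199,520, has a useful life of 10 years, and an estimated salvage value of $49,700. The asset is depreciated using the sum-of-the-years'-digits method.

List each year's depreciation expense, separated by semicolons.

Depreciable base = $199,520 − $49,700 = $149,820.
Sum of the years' digits = 10+9+8+7+6+5+4+3+2+1 = 55.
Year 1: $149,820 × 10/55 = $27,240. Book value $172,280.
Year 2: $149,820 × 9/55 = $24,516. Book value $147,764.
Year 3: $149,820 × 8/55 = $21,792. Book value $125,972.
Year 4: $149,820 × 7/55 = $19,068. Book value $106,904.
Year 5: $149,820 × 6/55 = $16,344. Book value $90,560.
Year 6: $149,820 × 5/55 = $13,620. Book value $76,940.
Year 7: $149,820 × 4/55 = $10,896. Book value $66,044.
Year 8: $149,820 × 3/55 = $8,172. Book value $57,872.
Year 9: $149,820 × 2/55 = $5,448. Book value $52,424.
Year 10: $149,820 × 1/55 = $2,724. Book value $49,700.

$27,240; $24,516; $21,792; $19,068; $16,344; $13,620; $10,896; $8,172; $5,448; $2,724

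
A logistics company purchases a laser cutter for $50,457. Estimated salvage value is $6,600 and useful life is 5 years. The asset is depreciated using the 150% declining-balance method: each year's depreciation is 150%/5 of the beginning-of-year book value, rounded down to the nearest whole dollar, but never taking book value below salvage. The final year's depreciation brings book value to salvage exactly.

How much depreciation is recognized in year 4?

Depreciable base = $50,457 − $6,600 = $43,857.
Year 1: ⌊$50,457 × 150%/5⌋ = $15,137. Book value $35,320.
Year 2: ⌊$35,320 × 150%/5⌋ = $10,596. Book value $24,724.
Year 3: ⌊$24,724 × 150%/5⌋ = $7,417. Book value $17,307.
Year 4: ⌊$17,307 × 150%/5⌋ = $5,192. Book value $12,115.

$5,192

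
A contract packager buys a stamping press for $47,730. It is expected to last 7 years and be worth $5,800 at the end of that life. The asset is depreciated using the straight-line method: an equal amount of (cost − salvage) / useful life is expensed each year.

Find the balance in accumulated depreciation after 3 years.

$17,970

Depreciable base = $47,730 − $5,800 = $41,930.
Annual expense = $41,930 / 7 = $5,990.
End of year 1: book value $41,740.
End of year 2: book value $35,750.
End of year 3: book value $29,760.
Accumulated through year 3 = $47,730 − $29,760 = $17,970.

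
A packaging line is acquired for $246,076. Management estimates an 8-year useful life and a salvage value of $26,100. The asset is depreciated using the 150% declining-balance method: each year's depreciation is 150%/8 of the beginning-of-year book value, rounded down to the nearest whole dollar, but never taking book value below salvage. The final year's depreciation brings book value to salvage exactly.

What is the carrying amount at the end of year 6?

Depreciable base = $246,076 − $26,100 = $219,976.
Year 1: ⌊$246,076 × 150%/8⌋ = $46,139. Book value $199,937.
Year 2: ⌊$199,937 × 150%/8⌋ = $37,488. Book value $162,449.
Year 3: ⌊$162,449 × 150%/8⌋ = $30,459. Book value $131,990.
Year 4: ⌊$131,990 × 150%/8⌋ = $24,748. Book value $107,242.
Year 5: ⌊$107,242 × 150%/8⌋ = $20,107. Book value $87,135.
Year 6: ⌊$87,135 × 150%/8⌋ = $16,337. Book value $70,798.

$70,798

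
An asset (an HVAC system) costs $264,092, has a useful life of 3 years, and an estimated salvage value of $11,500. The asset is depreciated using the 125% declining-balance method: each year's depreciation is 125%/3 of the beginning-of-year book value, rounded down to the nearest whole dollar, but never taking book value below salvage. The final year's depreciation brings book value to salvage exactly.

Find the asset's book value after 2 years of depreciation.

$89,865

Depreciable base = $264,092 − $11,500 = $252,592.
Year 1: ⌊$264,092 × 125%/3⌋ = $110,038. Book value $154,054.
Year 2: ⌊$154,054 × 125%/3⌋ = $64,189. Book value $89,865.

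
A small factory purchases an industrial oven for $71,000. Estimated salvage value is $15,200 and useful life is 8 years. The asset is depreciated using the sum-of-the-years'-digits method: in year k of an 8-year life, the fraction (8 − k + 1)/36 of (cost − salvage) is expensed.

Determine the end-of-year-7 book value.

Depreciable base = $71,000 − $15,200 = $55,800.
Sum of the years' digits = 8+7+6+5+4+3+2+1 = 36.
Year 1: $55,800 × 8/36 = $12,400. Book value $58,600.
Year 2: $55,800 × 7/36 = $10,850. Book value $47,750.
Year 3: $55,800 × 6/36 = $9,300. Book value $38,450.
Year 4: $55,800 × 5/36 = $7,750. Book value $30,700.
Year 5: $55,800 × 4/36 = $6,200. Book value $24,500.
Year 6: $55,800 × 3/36 = $4,650. Book value $19,850.
Year 7: $55,800 × 2/36 = $3,100. Book value $16,750.

$16,750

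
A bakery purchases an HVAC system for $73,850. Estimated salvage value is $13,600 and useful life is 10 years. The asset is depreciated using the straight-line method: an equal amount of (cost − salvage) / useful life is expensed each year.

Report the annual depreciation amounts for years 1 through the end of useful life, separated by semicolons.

$6,025; $6,025; $6,025; $6,025; $6,025; $6,025; $6,025; $6,025; $6,025; $6,025

Depreciable base = $73,850 − $13,600 = $60,250.
Annual expense = $60,250 / 10 = $6,025.
End of year 1: book value $67,825.
End of year 2: book value $61,800.
End of year 3: book value $55,775.
End of year 4: book value $49,750.
End of year 5: book value $43,725.
End of year 6: book value $37,700.
End of year 7: book value $31,675.
End of year 8: book value $25,650.
End of year 9: book value $19,625.
End of year 10: book value $13,600.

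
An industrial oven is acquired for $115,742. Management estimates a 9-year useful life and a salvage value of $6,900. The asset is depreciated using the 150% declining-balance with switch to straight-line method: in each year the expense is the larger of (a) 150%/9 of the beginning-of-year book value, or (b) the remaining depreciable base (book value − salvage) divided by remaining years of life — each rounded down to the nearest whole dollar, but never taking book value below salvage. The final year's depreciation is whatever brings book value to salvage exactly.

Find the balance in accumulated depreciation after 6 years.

$79,490

Depreciable base = $115,742 − $6,900 = $108,842.
Year 1: DB = ⌊$115,742 × 150%/9⌋ = $19,290; SL = ⌊$108,842/9⌋ = $12,093 → take DB $19,290. Book value $96,452.
Year 2: DB = ⌊$96,452 × 150%/9⌋ = $16,075; SL = ⌊$89,552/8⌋ = $11,194 → take DB $16,075. Book value $80,377.
Year 3: DB = ⌊$80,377 × 150%/9⌋ = $13,396; SL = ⌊$73,477/7⌋ = $10,496 → take DB $13,396. Book value $66,981.
Year 4: DB = ⌊$66,981 × 150%/9⌋ = $11,163; SL = ⌊$60,081/6⌋ = $10,013 → take DB $11,163. Book value $55,818.
Year 5: DB = ⌊$55,818 × 150%/9⌋ = $9,303; SL = ⌊$48,918/5⌋ = $9,783 → take SL $9,783. Book value $46,035.
Year 6: DB = ⌊$46,035 × 150%/9⌋ = $7,672; SL = ⌊$39,135/4⌋ = $9,783 → take SL $9,783. Book value $36,252.
Accumulated through year 6 = $115,742 − $36,252 = $79,490.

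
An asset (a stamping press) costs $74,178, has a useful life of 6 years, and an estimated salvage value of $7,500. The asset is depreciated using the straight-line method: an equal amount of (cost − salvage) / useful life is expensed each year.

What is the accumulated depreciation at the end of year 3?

Depreciable base = $74,178 − $7,500 = $66,678.
Annual expense = $66,678 / 6 = $11,113.
End of year 1: book value $63,065.
End of year 2: book value $51,952.
End of year 3: book value $40,839.
Accumulated through year 3 = $74,178 − $40,839 = $33,339.

$33,339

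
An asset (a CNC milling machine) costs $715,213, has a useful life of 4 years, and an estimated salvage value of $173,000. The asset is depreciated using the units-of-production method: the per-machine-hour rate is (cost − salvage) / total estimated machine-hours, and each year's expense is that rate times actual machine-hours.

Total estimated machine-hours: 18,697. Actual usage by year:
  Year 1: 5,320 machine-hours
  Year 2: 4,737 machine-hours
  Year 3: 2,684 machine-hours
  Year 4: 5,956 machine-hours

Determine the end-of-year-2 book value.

Depreciable base = $715,213 − $173,000 = $542,213.
Rate = $542,213 / 18,697 machine-hours = $29 per machine-hour.
Year 1: 5,320 × $29 = $154,280. Book value $560,933.
Year 2: 4,737 × $29 = $137,373. Book value $423,560.

$423,560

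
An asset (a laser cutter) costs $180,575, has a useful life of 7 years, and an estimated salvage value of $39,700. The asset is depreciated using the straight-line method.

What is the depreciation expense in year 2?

$20,125

Depreciable base = $180,575 − $39,700 = $140,875.
Annual expense = $140,875 / 7 = $20,125.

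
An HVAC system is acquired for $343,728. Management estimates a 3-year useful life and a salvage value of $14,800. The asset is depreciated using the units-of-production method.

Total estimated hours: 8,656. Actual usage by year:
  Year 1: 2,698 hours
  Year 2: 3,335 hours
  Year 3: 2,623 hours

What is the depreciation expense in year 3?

$99,674

Depreciable base = $343,728 − $14,800 = $328,928.
Rate = $328,928 / 8,656 hours = $38 per hour.
Year 1: 2,698 × $38 = $102,524. Book value $241,204.
Year 2: 3,335 × $38 = $126,730. Book value $114,474.
Year 3: 2,623 × $38 = $99,674. Book value $14,800.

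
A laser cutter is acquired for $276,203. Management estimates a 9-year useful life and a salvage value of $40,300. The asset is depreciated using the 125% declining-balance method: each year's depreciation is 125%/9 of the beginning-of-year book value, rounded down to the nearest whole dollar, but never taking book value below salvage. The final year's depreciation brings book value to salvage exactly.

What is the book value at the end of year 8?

$83,506

Depreciable base = $276,203 − $40,300 = $235,903.
Year 1: ⌊$276,203 × 125%/9⌋ = $38,361. Book value $237,842.
Year 2: ⌊$237,842 × 125%/9⌋ = $33,033. Book value $204,809.
Year 3: ⌊$204,809 × 125%/9⌋ = $28,445. Book value $176,364.
Year 4: ⌊$176,364 × 125%/9⌋ = $24,495. Book value $151,869.
Year 5: ⌊$151,869 × 125%/9⌋ = $21,092. Book value $130,777.
Year 6: ⌊$130,777 × 125%/9⌋ = $18,163. Book value $112,614.
Year 7: ⌊$112,614 × 125%/9⌋ = $15,640. Book value $96,974.
Year 8: ⌊$96,974 × 125%/9⌋ = $13,468. Book value $83,506.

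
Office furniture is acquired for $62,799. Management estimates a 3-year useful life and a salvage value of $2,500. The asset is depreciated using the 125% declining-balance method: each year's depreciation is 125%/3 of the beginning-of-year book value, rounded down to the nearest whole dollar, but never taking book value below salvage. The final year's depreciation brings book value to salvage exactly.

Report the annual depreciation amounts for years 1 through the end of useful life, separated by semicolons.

Depreciable base = $62,799 − $2,500 = $60,299.
Year 1: ⌊$62,799 × 125%/3⌋ = $26,166. Book value $36,633.
Year 2: ⌊$36,633 × 125%/3⌋ = $15,263. Book value $21,370.
Year 3 (final): $21,370 − $2,500 = $18,870. Book value $2,500.

$26,166; $15,263; $18,870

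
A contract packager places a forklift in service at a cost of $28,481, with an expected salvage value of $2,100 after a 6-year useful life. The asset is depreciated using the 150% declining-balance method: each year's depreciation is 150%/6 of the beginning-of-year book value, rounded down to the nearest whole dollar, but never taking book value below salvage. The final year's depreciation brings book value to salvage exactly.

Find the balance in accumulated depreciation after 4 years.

$19,469

Depreciable base = $28,481 − $2,100 = $26,381.
Year 1: ⌊$28,481 × 150%/6⌋ = $7,120. Book value $21,361.
Year 2: ⌊$21,361 × 150%/6⌋ = $5,340. Book value $16,021.
Year 3: ⌊$16,021 × 150%/6⌋ = $4,005. Book value $12,016.
Year 4: ⌊$12,016 × 150%/6⌋ = $3,004. Book value $9,012.
Accumulated through year 4 = $28,481 − $9,012 = $19,469.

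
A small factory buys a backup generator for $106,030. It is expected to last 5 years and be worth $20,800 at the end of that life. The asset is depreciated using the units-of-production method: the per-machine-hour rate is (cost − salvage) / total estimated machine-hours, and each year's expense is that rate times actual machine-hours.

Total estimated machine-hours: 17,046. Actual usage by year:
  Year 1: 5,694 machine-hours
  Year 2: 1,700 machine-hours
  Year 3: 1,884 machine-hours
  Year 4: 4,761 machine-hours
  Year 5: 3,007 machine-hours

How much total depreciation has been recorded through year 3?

Depreciable base = $106,030 − $20,800 = $85,230.
Rate = $85,230 / 17,046 machine-hours = $5 per machine-hour.
Year 1: 5,694 × $5 = $28,470. Book value $77,560.
Year 2: 1,700 × $5 = $8,500. Book value $69,060.
Year 3: 1,884 × $5 = $9,420. Book value $59,640.
Accumulated through year 3 = $106,030 − $59,640 = $46,390.

$46,390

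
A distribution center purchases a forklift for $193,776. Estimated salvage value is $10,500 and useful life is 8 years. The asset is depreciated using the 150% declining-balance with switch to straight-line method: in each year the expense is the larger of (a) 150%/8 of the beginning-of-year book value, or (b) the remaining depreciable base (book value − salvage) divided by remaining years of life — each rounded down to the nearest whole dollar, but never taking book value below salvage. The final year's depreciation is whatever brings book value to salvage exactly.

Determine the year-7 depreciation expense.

Depreciable base = $193,776 − $10,500 = $183,276.
Year 1: DB = ⌊$193,776 × 150%/8⌋ = $36,333; SL = ⌊$183,276/8⌋ = $22,909 → take DB $36,333. Book value $157,443.
Year 2: DB = ⌊$157,443 × 150%/8⌋ = $29,520; SL = ⌊$146,943/7⌋ = $20,991 → take DB $29,520. Book value $127,923.
Year 3: DB = ⌊$127,923 × 150%/8⌋ = $23,985; SL = ⌊$117,423/6⌋ = $19,570 → take DB $23,985. Book value $103,938.
Year 4: DB = ⌊$103,938 × 150%/8⌋ = $19,488; SL = ⌊$93,438/5⌋ = $18,687 → take DB $19,488. Book value $84,450.
Year 5: DB = ⌊$84,450 × 150%/8⌋ = $15,834; SL = ⌊$73,950/4⌋ = $18,487 → take SL $18,487. Book value $65,963.
Year 6: DB = ⌊$65,963 × 150%/8⌋ = $12,368; SL = ⌊$55,463/3⌋ = $18,487 → take SL $18,487. Book value $47,476.
Year 7: DB = ⌊$47,476 × 150%/8⌋ = $8,901; SL = ⌊$36,976/2⌋ = $18,488 → take SL $18,488. Book value $28,988.

$18,488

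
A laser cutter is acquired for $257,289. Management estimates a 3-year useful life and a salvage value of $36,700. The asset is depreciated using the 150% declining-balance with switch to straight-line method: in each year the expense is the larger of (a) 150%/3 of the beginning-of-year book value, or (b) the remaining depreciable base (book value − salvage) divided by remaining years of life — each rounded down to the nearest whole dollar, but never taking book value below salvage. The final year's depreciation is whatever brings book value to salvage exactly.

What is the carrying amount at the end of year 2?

$64,323

Depreciable base = $257,289 − $36,700 = $220,589.
Year 1: DB = ⌊$257,289 × 150%/3⌋ = $128,644; SL = ⌊$220,589/3⌋ = $73,529 → take DB $128,644. Book value $128,645.
Year 2: DB = ⌊$128,645 × 150%/3⌋ = $64,322; SL = ⌊$91,945/2⌋ = $45,972 → take DB $64,322. Book value $64,323.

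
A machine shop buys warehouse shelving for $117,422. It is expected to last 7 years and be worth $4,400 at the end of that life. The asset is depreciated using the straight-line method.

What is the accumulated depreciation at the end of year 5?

Depreciable base = $117,422 − $4,400 = $113,022.
Annual expense = $113,022 / 7 = $16,146.
End of year 1: book value $101,276.
End of year 2: book value $85,130.
End of year 3: book value $68,984.
End of year 4: book value $52,838.
End of year 5: book value $36,692.
Accumulated through year 5 = $117,422 − $36,692 = $80,730.

$80,730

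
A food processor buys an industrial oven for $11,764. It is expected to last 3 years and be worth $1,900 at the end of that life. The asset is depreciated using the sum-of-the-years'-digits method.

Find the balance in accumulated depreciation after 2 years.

$8,220

Depreciable base = $11,764 − $1,900 = $9,864.
Sum of the years' digits = 3+2+1 = 6.
Year 1: $9,864 × 3/6 = $4,932. Book value $6,832.
Year 2: $9,864 × 2/6 = $3,288. Book value $3,544.
Accumulated through year 2 = $11,764 − $3,544 = $8,220.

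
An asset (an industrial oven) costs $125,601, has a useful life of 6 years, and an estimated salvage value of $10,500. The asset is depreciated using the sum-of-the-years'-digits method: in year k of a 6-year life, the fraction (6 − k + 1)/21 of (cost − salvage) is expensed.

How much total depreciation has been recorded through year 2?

$60,291

Depreciable base = $125,601 − $10,500 = $115,101.
Sum of the years' digits = 6+5+4+3+2+1 = 21.
Year 1: $115,101 × 6/21 = $32,886. Book value $92,715.
Year 2: $115,101 × 5/21 = $27,405. Book value $65,310.
Accumulated through year 2 = $125,601 − $65,310 = $60,291.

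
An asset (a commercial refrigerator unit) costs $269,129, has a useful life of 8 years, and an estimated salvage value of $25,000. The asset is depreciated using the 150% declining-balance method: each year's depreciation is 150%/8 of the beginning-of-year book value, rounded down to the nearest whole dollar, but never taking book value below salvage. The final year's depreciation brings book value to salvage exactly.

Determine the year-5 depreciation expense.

Depreciable base = $269,129 − $25,000 = $244,129.
Year 1: ⌊$269,129 × 150%/8⌋ = $50,461. Book value $218,668.
Year 2: ⌊$218,668 × 150%/8⌋ = $41,000. Book value $177,668.
Year 3: ⌊$177,668 × 150%/8⌋ = $33,312. Book value $144,356.
Year 4: ⌊$144,356 × 150%/8⌋ = $27,066. Book value $117,290.
Year 5: ⌊$117,290 × 150%/8⌋ = $21,991. Book value $95,299.

$21,991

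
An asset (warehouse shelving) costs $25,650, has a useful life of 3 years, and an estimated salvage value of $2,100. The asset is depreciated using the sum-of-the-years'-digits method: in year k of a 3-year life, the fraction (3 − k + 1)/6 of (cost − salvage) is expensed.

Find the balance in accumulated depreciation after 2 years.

Depreciable base = $25,650 − $2,100 = $23,550.
Sum of the years' digits = 3+2+1 = 6.
Year 1: $23,550 × 3/6 = $11,775. Book value $13,875.
Year 2: $23,550 × 2/6 = $7,850. Book value $6,025.
Accumulated through year 2 = $25,650 − $6,025 = $19,625.

$19,625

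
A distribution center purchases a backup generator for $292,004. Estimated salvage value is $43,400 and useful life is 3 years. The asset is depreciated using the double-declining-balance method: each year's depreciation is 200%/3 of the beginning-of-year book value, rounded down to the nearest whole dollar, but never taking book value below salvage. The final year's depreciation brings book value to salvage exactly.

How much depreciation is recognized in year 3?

Depreciable base = $292,004 − $43,400 = $248,604.
Year 1: ⌊$292,004 × 200%/3⌋ = $194,669. Book value $97,335.
Year 2: ⌊$97,335 × 200%/3⌋ = $64,890, capped at $53,935. Book value $43,400.
Year 3 (final): $43,400 − $43,400 = $0. Book value $43,400.

$0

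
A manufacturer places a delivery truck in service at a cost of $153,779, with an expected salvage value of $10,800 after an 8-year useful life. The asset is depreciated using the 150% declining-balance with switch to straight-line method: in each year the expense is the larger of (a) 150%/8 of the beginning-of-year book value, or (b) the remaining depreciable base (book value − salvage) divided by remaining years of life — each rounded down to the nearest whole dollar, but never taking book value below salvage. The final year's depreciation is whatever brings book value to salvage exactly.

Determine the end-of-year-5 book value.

Depreciable base = $153,779 − $10,800 = $142,979.
Year 1: DB = ⌊$153,779 × 150%/8⌋ = $28,833; SL = ⌊$142,979/8⌋ = $17,872 → take DB $28,833. Book value $124,946.
Year 2: DB = ⌊$124,946 × 150%/8⌋ = $23,427; SL = ⌊$114,146/7⌋ = $16,306 → take DB $23,427. Book value $101,519.
Year 3: DB = ⌊$101,519 × 150%/8⌋ = $19,034; SL = ⌊$90,719/6⌋ = $15,119 → take DB $19,034. Book value $82,485.
Year 4: DB = ⌊$82,485 × 150%/8⌋ = $15,465; SL = ⌊$71,685/5⌋ = $14,337 → take DB $15,465. Book value $67,020.
Year 5: DB = ⌊$67,020 × 150%/8⌋ = $12,566; SL = ⌊$56,220/4⌋ = $14,055 → take SL $14,055. Book value $52,965.

$52,965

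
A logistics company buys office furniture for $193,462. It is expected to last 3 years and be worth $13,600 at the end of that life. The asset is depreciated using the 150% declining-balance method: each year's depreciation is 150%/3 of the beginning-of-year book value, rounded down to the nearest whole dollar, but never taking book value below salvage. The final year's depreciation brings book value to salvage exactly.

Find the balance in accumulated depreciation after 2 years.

$145,096

Depreciable base = $193,462 − $13,600 = $179,862.
Year 1: ⌊$193,462 × 150%/3⌋ = $96,731. Book value $96,731.
Year 2: ⌊$96,731 × 150%/3⌋ = $48,365. Book value $48,366.
Accumulated through year 2 = $193,462 − $48,366 = $145,096.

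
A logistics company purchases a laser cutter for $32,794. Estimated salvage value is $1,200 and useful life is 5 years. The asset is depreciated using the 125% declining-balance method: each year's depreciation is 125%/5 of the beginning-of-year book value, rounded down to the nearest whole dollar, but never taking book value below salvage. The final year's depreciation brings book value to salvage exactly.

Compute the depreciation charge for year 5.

Depreciable base = $32,794 − $1,200 = $31,594.
Year 1: ⌊$32,794 × 125%/5⌋ = $8,198. Book value $24,596.
Year 2: ⌊$24,596 × 125%/5⌋ = $6,149. Book value $18,447.
Year 3: ⌊$18,447 × 125%/5⌋ = $4,611. Book value $13,836.
Year 4: ⌊$13,836 × 125%/5⌋ = $3,459. Book value $10,377.
Year 5 (final): $10,377 − $1,200 = $9,177. Book value $1,200.

$9,177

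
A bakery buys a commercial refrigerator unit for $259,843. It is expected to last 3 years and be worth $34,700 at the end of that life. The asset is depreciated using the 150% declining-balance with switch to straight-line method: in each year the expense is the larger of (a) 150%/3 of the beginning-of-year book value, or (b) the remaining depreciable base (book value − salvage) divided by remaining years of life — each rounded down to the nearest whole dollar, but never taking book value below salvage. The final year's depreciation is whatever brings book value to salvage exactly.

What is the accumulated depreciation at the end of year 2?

Depreciable base = $259,843 − $34,700 = $225,143.
Year 1: DB = ⌊$259,843 × 150%/3⌋ = $129,921; SL = ⌊$225,143/3⌋ = $75,047 → take DB $129,921. Book value $129,922.
Year 2: DB = ⌊$129,922 × 150%/3⌋ = $64,961; SL = ⌊$95,222/2⌋ = $47,611 → take DB $64,961. Book value $64,961.
Accumulated through year 2 = $259,843 − $64,961 = $194,882.

$194,882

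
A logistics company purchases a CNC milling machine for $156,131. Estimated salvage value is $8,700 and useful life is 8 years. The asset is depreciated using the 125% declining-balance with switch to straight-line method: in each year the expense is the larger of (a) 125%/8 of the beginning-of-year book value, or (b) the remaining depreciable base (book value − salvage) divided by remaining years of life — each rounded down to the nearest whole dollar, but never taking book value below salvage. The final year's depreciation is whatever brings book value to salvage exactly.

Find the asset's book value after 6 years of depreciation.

$42,735

Depreciable base = $156,131 − $8,700 = $147,431.
Year 1: DB = ⌊$156,131 × 125%/8⌋ = $24,395; SL = ⌊$147,431/8⌋ = $18,428 → take DB $24,395. Book value $131,736.
Year 2: DB = ⌊$131,736 × 125%/8⌋ = $20,583; SL = ⌊$123,036/7⌋ = $17,576 → take DB $20,583. Book value $111,153.
Year 3: DB = ⌊$111,153 × 125%/8⌋ = $17,367; SL = ⌊$102,453/6⌋ = $17,075 → take DB $17,367. Book value $93,786.
Year 4: DB = ⌊$93,786 × 125%/8⌋ = $14,654; SL = ⌊$85,086/5⌋ = $17,017 → take SL $17,017. Book value $76,769.
Year 5: DB = ⌊$76,769 × 125%/8⌋ = $11,995; SL = ⌊$68,069/4⌋ = $17,017 → take SL $17,017. Book value $59,752.
Year 6: DB = ⌊$59,752 × 125%/8⌋ = $9,336; SL = ⌊$51,052/3⌋ = $17,017 → take SL $17,017. Book value $42,735.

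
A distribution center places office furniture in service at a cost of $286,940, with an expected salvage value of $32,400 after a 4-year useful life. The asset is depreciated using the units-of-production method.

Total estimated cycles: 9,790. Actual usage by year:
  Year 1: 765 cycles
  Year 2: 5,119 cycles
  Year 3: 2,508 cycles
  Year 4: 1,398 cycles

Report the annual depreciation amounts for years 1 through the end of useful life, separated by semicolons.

Depreciable base = $286,940 − $32,400 = $254,540.
Rate = $254,540 / 9,790 cycles = $26 per cycle.
Year 1: 765 × $26 = $19,890. Book value $267,050.
Year 2: 5,119 × $26 = $133,094. Book value $133,956.
Year 3: 2,508 × $26 = $65,208. Book value $68,748.
Year 4: 1,398 × $26 = $36,348. Book value $32,400.

$19,890; $133,094; $65,208; $36,348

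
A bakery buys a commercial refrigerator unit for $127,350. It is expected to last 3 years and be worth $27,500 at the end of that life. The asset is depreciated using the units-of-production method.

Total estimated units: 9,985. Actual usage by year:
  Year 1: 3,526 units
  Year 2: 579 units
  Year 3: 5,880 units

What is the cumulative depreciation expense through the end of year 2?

Depreciable base = $127,350 − $27,500 = $99,850.
Rate = $99,850 / 9,985 units = $10 per unit.
Year 1: 3,526 × $10 = $35,260. Book value $92,090.
Year 2: 579 × $10 = $5,790. Book value $86,300.
Accumulated through year 2 = $127,350 − $86,300 = $41,050.

$41,050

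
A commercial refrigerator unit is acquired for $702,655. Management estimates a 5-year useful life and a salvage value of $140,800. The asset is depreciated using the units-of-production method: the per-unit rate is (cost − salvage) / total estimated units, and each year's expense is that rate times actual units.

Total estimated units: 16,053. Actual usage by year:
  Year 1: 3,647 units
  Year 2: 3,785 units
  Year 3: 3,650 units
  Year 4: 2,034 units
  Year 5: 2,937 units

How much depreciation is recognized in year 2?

$132,475

Depreciable base = $702,655 − $140,800 = $561,855.
Rate = $561,855 / 16,053 units = $35 per unit.
Year 1: 3,647 × $35 = $127,645. Book value $575,010.
Year 2: 3,785 × $35 = $132,475. Book value $442,535.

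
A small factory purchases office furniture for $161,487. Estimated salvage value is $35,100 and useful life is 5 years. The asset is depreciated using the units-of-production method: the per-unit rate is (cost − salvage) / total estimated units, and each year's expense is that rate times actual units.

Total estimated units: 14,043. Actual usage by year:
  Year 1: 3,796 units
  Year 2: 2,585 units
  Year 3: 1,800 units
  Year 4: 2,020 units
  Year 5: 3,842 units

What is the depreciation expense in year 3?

$16,200

Depreciable base = $161,487 − $35,100 = $126,387.
Rate = $126,387 / 14,043 units = $9 per unit.
Year 1: 3,796 × $9 = $34,164. Book value $127,323.
Year 2: 2,585 × $9 = $23,265. Book value $104,058.
Year 3: 1,800 × $9 = $16,200. Book value $87,858.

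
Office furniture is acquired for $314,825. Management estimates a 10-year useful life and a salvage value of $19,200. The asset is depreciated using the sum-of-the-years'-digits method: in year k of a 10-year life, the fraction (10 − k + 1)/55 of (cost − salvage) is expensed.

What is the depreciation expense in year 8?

$16,125

Depreciable base = $314,825 − $19,200 = $295,625.
Sum of the years' digits = 10+9+8+7+6+5+4+3+2+1 = 55.
Year 1: $295,625 × 10/55 = $53,750. Book value $261,075.
Year 2: $295,625 × 9/55 = $48,375. Book value $212,700.
Year 3: $295,625 × 8/55 = $43,000. Book value $169,700.
Year 4: $295,625 × 7/55 = $37,625. Book value $132,075.
Year 5: $295,625 × 6/55 = $32,250. Book value $99,825.
Year 6: $295,625 × 5/55 = $26,875. Book value $72,950.
Year 7: $295,625 × 4/55 = $21,500. Book value $51,450.
Year 8: $295,625 × 3/55 = $16,125. Book value $35,325.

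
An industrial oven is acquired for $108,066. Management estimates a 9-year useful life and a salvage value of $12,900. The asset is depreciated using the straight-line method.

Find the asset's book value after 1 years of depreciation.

Depreciable base = $108,066 − $12,900 = $95,166.
Annual expense = $95,166 / 9 = $10,574.
End of year 1: book value $97,492.

$97,492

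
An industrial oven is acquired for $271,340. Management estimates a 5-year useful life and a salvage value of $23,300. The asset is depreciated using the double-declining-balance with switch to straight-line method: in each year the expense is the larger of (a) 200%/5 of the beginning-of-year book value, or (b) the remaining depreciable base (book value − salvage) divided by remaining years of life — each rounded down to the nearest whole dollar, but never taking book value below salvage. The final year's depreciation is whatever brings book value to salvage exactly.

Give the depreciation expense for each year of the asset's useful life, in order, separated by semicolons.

$108,536; $65,121; $39,073; $23,444; $11,866

Depreciable base = $271,340 − $23,300 = $248,040.
Year 1: DB = ⌊$271,340 × 200%/5⌋ = $108,536; SL = ⌊$248,040/5⌋ = $49,608 → take DB $108,536. Book value $162,804.
Year 2: DB = ⌊$162,804 × 200%/5⌋ = $65,121; SL = ⌊$139,504/4⌋ = $34,876 → take DB $65,121. Book value $97,683.
Year 3: DB = ⌊$97,683 × 200%/5⌋ = $39,073; SL = ⌊$74,383/3⌋ = $24,794 → take DB $39,073. Book value $58,610.
Year 4: DB = ⌊$58,610 × 200%/5⌋ = $23,444; SL = ⌊$35,310/2⌋ = $17,655 → take DB $23,444. Book value $35,166.
Year 5 (final): $35,166 − $23,300 = $11,866. Book value $23,300.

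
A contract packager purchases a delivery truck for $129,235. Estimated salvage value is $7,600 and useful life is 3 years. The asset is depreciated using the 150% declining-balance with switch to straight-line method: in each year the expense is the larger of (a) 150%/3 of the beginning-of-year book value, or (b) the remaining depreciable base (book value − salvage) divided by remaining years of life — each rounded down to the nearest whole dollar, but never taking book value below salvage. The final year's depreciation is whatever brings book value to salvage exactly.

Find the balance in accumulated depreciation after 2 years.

$96,926

Depreciable base = $129,235 − $7,600 = $121,635.
Year 1: DB = ⌊$129,235 × 150%/3⌋ = $64,617; SL = ⌊$121,635/3⌋ = $40,545 → take DB $64,617. Book value $64,618.
Year 2: DB = ⌊$64,618 × 150%/3⌋ = $32,309; SL = ⌊$57,018/2⌋ = $28,509 → take DB $32,309. Book value $32,309.
Accumulated through year 2 = $129,235 − $32,309 = $96,926.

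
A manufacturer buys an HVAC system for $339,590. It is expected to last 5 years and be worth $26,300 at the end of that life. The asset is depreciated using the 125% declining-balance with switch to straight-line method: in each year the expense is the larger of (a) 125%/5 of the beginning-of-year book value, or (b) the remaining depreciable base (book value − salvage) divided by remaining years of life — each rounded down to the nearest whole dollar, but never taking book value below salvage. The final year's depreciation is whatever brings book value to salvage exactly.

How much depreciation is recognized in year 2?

Depreciable base = $339,590 − $26,300 = $313,290.
Year 1: DB = ⌊$339,590 × 125%/5⌋ = $84,897; SL = ⌊$313,290/5⌋ = $62,658 → take DB $84,897. Book value $254,693.
Year 2: DB = ⌊$254,693 × 125%/5⌋ = $63,673; SL = ⌊$228,393/4⌋ = $57,098 → take DB $63,673. Book value $191,020.

$63,673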